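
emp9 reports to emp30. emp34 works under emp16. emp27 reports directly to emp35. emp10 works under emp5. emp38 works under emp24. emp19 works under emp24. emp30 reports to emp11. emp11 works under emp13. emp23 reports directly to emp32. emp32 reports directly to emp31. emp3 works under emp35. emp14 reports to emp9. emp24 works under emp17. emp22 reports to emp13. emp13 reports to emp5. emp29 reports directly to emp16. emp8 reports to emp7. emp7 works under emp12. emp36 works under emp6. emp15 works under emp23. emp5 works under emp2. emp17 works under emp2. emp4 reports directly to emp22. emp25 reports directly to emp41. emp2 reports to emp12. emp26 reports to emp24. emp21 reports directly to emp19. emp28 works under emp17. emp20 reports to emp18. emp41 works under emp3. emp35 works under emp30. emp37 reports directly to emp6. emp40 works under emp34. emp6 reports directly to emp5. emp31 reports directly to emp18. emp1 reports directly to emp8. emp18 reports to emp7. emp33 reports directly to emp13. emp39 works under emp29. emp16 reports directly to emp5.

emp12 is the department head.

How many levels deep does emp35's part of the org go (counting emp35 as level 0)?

The longest chain under emp35 runs emp35 → emp3 → emp41 → emp25, which is 3 levels below emp35.

3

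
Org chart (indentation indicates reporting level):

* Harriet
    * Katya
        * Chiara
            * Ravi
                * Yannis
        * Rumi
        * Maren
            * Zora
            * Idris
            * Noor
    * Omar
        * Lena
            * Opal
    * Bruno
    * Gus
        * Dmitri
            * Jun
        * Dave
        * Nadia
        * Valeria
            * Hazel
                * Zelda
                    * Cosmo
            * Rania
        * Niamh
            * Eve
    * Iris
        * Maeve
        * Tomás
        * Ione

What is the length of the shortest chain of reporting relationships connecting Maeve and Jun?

5

Maeve is 2 levels below Harriet, and Jun is 3 levels below Harriet (their lowest common manager). The shortest path runs up from Maeve to Harriet and back down to Jun: 2 + 3 = 5 links.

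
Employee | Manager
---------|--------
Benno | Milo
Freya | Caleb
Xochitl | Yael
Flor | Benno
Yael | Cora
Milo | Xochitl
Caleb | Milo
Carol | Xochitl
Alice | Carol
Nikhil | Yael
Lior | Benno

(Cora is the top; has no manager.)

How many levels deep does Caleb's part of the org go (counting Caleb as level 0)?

1

The longest chain under Caleb runs Caleb → Freya, which is 1 level below Caleb.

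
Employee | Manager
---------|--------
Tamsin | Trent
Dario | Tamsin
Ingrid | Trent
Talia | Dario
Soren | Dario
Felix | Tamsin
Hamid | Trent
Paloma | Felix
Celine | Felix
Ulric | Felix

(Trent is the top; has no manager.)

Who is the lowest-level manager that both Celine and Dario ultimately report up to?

Tamsin

Celine's chain of managers is Felix, Tamsin, Trent. Dario's chain of managers is Tamsin, Trent. The first manager that appears in both chains is Tamsin.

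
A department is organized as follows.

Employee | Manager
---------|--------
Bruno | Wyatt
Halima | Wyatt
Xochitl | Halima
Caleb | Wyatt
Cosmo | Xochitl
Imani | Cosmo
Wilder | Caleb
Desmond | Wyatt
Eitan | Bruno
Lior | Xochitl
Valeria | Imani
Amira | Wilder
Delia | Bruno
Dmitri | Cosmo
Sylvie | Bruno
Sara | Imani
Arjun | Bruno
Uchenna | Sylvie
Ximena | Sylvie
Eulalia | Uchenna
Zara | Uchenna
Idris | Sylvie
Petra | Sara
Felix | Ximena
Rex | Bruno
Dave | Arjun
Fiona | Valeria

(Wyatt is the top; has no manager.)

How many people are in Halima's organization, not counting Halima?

9

Halima directly manages Xochitl. Under Xochitl: Lior, Cosmo, Dmitri, Imani, Sara, Petra, Valeria, Fiona (8). That's 9 in total.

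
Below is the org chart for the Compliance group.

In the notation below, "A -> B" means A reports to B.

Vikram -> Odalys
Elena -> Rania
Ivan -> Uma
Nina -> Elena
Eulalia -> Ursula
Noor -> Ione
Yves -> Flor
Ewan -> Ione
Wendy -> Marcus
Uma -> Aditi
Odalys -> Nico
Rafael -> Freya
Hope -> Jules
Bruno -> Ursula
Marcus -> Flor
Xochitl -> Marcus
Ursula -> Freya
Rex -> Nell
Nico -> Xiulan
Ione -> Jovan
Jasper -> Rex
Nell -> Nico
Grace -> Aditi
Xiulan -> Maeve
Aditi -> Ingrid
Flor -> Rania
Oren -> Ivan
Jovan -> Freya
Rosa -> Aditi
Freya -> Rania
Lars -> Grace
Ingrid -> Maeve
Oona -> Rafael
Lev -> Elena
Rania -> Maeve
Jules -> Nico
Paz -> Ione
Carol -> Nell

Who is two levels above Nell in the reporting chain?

Nell reports to Nico, and Nico reports to Xiulan. So Nell's skip-level manager is Xiulan.

Xiulan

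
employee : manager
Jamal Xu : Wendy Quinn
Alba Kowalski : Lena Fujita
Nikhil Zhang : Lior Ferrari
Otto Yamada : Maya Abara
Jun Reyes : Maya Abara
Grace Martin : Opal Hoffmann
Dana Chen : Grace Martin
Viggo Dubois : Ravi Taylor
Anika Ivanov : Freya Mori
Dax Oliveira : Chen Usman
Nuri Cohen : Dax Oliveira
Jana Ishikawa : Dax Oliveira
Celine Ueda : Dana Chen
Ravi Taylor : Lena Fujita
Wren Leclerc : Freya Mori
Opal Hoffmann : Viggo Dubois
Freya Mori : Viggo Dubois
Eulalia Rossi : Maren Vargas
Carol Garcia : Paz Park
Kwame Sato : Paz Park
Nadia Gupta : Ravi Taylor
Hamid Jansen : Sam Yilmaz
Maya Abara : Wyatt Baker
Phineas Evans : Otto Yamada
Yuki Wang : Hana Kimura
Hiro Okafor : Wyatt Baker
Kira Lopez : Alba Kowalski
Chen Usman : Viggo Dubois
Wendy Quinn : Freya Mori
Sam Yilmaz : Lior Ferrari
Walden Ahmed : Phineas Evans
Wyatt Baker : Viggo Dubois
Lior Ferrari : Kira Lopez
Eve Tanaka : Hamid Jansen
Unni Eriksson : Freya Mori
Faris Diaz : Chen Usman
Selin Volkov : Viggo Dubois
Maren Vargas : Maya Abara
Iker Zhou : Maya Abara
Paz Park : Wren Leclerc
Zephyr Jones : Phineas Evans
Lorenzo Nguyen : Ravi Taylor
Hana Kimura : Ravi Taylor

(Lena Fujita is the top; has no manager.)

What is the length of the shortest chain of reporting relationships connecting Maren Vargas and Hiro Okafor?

Maren Vargas is 2 levels below Wyatt Baker, and Hiro Okafor is 1 level below Wyatt Baker (their lowest common manager). The shortest path runs up from Maren Vargas to Wyatt Baker and back down to Hiro Okafor: 2 + 1 = 3 links.

3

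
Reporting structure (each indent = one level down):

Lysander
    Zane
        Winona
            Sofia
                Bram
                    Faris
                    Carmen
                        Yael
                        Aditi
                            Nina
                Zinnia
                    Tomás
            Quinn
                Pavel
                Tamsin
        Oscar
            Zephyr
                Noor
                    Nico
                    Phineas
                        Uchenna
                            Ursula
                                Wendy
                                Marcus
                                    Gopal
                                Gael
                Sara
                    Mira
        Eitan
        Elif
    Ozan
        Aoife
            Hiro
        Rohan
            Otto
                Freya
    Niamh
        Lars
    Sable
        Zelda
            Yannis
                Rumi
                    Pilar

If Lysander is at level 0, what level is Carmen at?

5

Chain from Carmen up to Lysander: Carmen → Bram → Sofia → Winona → Zane → Lysander. That is 5 steps up, so Carmen is 5 levels below Lysander.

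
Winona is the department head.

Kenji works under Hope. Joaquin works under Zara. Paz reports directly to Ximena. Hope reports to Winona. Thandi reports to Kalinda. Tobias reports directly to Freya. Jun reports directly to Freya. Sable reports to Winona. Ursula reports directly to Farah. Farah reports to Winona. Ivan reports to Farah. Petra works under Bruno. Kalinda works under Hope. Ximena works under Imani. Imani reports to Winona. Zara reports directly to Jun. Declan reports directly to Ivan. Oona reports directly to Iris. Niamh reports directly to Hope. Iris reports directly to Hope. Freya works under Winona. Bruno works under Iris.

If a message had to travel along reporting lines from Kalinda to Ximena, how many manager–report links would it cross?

Kalinda is 2 levels below Winona, and Ximena is 2 levels below Winona (their lowest common manager). The shortest path runs up from Kalinda to Winona and back down to Ximena: 2 + 2 = 4 links.

4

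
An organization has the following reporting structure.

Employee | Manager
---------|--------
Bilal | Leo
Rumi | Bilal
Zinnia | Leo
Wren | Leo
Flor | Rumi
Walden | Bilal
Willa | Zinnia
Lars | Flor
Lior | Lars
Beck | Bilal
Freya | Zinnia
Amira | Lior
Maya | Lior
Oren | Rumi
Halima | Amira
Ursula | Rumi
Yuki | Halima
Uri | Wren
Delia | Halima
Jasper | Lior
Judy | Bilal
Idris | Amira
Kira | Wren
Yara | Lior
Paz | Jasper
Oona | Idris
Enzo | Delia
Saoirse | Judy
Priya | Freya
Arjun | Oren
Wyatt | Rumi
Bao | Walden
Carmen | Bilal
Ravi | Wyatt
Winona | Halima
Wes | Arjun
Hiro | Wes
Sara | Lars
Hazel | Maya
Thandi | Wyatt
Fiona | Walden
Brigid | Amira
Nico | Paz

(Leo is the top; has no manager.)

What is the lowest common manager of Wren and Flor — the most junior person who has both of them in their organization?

Wren's chain of managers is Leo. Flor's chain of managers is Rumi, Bilal, Leo. The first manager that appears in both chains is Leo.

Leo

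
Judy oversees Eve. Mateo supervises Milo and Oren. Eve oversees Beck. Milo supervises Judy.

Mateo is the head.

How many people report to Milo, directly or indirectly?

3

Milo directly manages Judy. Under Judy: Eve, Beck (2). That's 3 in total.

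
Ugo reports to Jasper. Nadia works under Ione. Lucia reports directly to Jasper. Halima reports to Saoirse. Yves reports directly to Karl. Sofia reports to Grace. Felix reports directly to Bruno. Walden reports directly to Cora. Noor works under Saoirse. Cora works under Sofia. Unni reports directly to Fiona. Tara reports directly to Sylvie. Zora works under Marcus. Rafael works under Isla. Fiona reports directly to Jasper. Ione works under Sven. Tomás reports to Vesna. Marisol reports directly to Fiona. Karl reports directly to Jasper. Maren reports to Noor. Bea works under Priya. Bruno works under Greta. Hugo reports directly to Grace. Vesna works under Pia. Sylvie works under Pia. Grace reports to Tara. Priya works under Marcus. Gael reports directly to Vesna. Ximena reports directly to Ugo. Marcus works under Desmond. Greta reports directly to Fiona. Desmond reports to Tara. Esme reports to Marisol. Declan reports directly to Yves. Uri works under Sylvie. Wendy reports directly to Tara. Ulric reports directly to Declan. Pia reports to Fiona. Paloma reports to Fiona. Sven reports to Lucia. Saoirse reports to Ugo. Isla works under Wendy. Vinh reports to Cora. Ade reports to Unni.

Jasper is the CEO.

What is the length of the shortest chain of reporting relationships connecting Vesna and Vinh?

7

Vesna is 1 level below Pia, and Vinh is 6 levels below Pia (their lowest common manager). The shortest path runs up from Vesna to Pia and back down to Vinh: 1 + 6 = 7 links.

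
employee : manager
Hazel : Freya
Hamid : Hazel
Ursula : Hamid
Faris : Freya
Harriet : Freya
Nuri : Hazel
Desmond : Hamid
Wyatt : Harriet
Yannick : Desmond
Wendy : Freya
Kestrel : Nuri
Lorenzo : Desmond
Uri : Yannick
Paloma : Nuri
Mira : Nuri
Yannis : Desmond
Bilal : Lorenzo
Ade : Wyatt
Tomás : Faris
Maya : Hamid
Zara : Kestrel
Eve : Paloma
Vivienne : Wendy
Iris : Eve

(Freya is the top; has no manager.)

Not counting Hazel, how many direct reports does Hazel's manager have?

Hazel reports to Freya. Freya's other direct reports are Faris, Harriet, Wendy — 3 peers.

3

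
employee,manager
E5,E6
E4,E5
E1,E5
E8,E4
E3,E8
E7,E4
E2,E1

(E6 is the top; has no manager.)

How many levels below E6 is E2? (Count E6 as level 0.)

Chain from E2 up to E6: E2 → E1 → E5 → E6. That is 3 steps up, so E2 is 3 levels below E6.

3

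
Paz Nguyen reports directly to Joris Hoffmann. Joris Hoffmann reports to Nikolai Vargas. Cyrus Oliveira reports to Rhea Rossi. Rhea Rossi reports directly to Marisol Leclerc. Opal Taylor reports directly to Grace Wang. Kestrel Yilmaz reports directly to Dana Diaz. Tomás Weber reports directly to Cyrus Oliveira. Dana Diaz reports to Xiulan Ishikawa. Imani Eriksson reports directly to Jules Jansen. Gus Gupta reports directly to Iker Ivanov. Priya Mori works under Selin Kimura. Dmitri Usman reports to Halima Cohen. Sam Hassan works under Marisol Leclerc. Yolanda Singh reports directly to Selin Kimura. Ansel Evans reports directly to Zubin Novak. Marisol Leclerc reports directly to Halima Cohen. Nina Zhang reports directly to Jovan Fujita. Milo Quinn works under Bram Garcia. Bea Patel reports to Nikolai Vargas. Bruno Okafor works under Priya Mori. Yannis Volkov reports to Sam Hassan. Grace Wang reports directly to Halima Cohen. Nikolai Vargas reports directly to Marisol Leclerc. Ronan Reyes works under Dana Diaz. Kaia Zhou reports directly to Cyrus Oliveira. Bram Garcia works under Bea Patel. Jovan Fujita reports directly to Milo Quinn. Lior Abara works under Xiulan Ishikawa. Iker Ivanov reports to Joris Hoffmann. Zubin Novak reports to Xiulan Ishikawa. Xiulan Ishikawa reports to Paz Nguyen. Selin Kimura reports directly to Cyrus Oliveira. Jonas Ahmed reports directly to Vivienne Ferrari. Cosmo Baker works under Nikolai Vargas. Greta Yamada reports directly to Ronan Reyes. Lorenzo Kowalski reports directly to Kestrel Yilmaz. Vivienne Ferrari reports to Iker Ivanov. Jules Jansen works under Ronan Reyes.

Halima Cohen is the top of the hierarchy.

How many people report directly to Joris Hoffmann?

2

Joris Hoffmann directly manages Paz Nguyen, Iker Ivanov. That is 2 direct reports.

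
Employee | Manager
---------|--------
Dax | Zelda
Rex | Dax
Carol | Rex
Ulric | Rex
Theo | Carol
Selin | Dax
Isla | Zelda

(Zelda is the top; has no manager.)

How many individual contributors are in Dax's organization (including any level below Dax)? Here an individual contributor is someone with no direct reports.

The people in Dax's organization with no one reporting to them are Selin, Ulric, Theo. That is 3.

3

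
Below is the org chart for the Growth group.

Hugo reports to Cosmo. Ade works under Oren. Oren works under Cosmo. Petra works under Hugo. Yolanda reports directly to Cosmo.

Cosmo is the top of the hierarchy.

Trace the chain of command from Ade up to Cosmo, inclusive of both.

Ade -> Oren -> Cosmo

Ade reports to Oren. Oren reports to Cosmo. Cosmo is at the top.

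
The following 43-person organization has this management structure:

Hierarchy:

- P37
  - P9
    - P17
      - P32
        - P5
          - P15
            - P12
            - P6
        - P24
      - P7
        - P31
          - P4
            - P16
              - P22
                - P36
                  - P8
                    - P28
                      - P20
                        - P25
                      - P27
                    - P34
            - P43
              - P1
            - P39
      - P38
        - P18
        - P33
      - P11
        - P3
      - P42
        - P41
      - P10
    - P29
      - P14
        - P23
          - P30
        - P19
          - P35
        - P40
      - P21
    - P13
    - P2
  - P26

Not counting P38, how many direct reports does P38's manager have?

P38 reports to P17. P17's other direct reports are P32, P7, P11, P42, P10 — 5 peers.

5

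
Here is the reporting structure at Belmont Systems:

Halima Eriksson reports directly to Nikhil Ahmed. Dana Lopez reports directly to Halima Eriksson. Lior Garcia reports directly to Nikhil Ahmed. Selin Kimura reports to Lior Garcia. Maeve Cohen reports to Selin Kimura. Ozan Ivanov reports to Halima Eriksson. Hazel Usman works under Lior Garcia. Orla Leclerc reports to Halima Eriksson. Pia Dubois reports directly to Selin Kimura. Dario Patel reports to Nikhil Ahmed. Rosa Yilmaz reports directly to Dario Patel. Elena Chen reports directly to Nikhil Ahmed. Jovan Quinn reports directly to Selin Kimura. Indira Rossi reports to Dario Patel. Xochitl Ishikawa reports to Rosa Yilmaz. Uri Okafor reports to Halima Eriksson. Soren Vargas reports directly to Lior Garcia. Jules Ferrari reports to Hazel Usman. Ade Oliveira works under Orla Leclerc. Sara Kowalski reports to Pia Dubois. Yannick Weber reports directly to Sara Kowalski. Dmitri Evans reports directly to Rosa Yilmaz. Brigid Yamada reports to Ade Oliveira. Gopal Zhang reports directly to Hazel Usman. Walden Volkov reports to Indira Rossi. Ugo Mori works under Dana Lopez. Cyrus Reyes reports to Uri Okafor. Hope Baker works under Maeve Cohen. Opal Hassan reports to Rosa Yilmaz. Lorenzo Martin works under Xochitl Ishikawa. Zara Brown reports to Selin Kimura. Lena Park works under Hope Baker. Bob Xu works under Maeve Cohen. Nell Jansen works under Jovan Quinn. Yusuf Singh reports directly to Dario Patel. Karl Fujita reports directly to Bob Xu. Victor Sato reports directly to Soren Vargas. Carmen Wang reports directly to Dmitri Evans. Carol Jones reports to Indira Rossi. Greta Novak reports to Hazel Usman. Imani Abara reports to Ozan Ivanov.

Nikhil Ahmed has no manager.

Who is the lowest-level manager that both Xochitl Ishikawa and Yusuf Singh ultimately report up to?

Dario Patel

Xochitl Ishikawa's chain of managers is Rosa Yilmaz, Dario Patel, Nikhil Ahmed. Yusuf Singh's chain of managers is Dario Patel, Nikhil Ahmed. The first manager that appears in both chains is Dario Patel.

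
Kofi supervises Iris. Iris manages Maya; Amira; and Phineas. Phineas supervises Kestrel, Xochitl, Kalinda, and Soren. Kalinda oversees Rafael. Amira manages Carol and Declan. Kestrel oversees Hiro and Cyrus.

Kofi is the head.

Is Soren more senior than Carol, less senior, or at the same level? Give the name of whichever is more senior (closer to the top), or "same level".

same level

Both Soren and Carol are 3 levels below Kofi.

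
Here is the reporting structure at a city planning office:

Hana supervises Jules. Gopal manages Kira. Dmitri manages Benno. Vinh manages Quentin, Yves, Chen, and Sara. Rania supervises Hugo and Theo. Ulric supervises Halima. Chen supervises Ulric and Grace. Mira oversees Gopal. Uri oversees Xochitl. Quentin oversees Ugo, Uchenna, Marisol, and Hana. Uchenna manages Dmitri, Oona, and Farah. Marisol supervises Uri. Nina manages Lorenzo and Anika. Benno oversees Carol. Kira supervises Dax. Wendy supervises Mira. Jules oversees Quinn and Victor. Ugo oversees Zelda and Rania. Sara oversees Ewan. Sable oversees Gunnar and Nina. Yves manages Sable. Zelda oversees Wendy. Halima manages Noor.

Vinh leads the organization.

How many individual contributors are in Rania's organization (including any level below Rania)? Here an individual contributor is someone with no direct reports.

2

The people in Rania's organization with no one reporting to them are Theo, Hugo. That is 2.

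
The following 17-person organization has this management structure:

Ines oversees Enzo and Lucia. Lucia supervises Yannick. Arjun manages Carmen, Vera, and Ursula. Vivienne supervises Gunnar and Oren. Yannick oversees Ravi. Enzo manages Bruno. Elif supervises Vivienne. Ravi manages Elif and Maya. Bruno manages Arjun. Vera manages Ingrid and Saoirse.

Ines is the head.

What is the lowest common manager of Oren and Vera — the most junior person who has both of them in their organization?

Oren's chain of managers is Vivienne, Elif, Ravi, Yannick, Lucia, Ines. Vera's chain of managers is Arjun, Bruno, Enzo, Ines. The first manager that appears in both chains is Ines.

Ines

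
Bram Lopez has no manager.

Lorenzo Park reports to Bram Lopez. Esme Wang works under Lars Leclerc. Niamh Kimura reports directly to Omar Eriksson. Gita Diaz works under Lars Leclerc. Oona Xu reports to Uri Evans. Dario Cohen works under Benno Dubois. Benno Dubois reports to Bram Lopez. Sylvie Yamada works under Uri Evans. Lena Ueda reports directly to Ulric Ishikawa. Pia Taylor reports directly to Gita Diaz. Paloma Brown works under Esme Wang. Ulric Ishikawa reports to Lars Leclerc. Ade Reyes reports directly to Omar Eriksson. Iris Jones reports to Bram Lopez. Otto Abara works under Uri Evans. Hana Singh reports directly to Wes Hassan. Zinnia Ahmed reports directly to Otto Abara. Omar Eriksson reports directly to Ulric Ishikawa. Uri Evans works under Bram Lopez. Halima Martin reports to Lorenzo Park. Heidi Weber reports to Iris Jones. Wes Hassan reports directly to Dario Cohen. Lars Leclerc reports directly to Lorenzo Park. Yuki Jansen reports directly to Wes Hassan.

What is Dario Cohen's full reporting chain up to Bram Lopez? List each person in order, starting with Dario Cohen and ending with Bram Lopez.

Dario Cohen reports to Benno Dubois. Benno Dubois reports to Bram Lopez. Bram Lopez is at the top.

Dario Cohen -> Benno Dubois -> Bram Lopez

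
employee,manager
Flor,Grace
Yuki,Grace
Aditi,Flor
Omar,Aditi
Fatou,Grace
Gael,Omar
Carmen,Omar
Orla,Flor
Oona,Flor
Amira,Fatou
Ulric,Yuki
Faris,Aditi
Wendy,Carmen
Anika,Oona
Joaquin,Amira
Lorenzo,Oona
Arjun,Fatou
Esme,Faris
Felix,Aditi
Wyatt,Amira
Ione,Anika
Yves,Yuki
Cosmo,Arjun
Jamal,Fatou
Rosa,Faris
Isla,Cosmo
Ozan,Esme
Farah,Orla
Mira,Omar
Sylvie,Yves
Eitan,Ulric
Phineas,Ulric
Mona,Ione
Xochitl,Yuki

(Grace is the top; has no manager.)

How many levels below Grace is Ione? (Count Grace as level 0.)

4

Chain from Ione up to Grace: Ione → Anika → Oona → Flor → Grace. That is 4 steps up, so Ione is 4 levels below Grace.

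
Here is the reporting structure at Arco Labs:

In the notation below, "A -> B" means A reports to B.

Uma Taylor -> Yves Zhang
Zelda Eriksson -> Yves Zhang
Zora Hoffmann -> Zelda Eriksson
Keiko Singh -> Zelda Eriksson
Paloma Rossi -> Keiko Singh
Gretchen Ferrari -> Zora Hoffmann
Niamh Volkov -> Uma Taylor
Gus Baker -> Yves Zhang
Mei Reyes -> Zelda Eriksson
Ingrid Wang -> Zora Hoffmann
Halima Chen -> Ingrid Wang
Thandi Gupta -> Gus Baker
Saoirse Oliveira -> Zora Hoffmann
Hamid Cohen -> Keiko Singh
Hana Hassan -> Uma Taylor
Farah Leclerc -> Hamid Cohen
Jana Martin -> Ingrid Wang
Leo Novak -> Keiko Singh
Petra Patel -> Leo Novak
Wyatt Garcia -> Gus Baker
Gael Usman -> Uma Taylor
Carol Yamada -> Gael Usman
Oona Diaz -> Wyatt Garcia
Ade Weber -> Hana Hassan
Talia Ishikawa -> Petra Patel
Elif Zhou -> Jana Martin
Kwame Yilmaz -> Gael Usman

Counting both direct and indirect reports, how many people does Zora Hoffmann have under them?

Zora Hoffmann directly manages Gretchen Ferrari, Ingrid Wang, Saoirse Oliveira. Gretchen Ferrari has no reports. Under Ingrid Wang: Jana Martin, Elif Zhou, Halima Chen (3). Saoirse Oliveira has no reports. So Zora Hoffmann's organization is 3 direct reports plus everyone under them: 1 + 4 + 1 = 6.

6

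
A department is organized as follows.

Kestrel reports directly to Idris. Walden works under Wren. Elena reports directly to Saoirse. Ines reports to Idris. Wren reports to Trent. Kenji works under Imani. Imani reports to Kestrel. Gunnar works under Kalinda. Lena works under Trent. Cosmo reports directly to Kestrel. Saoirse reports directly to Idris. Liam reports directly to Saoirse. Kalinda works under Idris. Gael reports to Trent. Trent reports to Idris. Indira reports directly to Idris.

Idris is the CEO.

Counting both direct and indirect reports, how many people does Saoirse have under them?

2

Saoirse directly manages Liam, Elena. Liam has no reports. Elena has no reports. So Saoirse's organization is 2 direct reports plus everyone under them: 1 + 1 = 2.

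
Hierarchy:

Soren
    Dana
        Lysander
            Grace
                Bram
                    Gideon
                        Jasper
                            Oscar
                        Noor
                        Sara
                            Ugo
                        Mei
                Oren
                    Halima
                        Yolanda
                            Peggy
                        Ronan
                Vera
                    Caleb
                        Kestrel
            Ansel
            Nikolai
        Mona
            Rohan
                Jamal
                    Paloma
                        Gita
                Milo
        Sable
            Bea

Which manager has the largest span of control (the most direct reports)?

Gideon

Direct-report counts: Soren has 1; Dana has 3; Sable has 1; Mona has 1; Rohan has 2; Jamal has 1; Paloma has 1; Lysander has 3; Grace has 3; Vera has 1; Caleb has 1; Oren has 1; Halima has 2; Yolanda has 1; Bram has 1; Gideon has 4; Sara has 1; Jasper has 1. The largest is 4, held by Gideon.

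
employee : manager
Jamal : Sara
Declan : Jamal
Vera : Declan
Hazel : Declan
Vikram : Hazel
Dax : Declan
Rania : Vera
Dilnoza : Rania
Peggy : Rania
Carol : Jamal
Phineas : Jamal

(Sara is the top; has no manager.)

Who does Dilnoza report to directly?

Rania

Dilnoza reports directly to Rania.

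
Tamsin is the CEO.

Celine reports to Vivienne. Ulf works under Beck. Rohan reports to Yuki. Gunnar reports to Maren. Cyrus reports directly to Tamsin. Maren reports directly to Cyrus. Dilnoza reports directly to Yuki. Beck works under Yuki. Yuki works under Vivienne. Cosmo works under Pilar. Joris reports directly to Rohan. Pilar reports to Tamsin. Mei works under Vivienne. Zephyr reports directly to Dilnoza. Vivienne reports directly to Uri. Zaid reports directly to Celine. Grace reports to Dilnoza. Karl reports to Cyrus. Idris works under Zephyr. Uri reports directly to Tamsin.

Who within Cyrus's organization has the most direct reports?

Direct-report counts within Cyrus's organization: Cyrus has 2; Maren has 1. The largest is 2, held by Cyrus.

Cyrus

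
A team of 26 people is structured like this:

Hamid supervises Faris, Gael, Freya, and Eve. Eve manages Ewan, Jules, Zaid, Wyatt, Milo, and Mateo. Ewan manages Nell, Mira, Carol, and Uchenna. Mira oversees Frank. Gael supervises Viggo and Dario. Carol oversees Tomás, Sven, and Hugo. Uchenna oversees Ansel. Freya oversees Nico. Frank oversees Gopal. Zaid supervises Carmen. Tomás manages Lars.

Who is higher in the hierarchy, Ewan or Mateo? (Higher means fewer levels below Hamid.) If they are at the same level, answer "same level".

Both Ewan and Mateo are 2 levels below Hamid.

same level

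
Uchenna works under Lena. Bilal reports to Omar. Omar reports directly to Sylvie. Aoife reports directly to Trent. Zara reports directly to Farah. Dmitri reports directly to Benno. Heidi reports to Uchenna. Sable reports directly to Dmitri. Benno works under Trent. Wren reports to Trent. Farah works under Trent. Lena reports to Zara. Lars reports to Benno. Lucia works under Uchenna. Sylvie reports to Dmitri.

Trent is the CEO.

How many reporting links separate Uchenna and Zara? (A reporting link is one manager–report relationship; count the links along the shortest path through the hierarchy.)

Uchenna is in Zara's organization: the chain from Uchenna up to Zara is Uchenna → Lena → Zara, which is 2 links.

2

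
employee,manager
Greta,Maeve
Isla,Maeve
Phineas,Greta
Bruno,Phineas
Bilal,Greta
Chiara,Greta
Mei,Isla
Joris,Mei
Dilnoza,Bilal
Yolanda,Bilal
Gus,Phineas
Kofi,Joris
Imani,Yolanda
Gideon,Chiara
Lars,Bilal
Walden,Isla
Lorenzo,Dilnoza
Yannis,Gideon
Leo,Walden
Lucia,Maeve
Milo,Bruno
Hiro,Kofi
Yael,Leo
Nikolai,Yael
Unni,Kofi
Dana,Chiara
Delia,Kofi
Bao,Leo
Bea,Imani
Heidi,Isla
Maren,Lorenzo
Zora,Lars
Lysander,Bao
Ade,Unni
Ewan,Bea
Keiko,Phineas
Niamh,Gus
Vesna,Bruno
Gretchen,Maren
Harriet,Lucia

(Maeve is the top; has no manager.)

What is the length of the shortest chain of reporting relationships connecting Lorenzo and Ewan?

Lorenzo is 2 levels below Bilal, and Ewan is 4 levels below Bilal (their lowest common manager). The shortest path runs up from Lorenzo to Bilal and back down to Ewan: 2 + 4 = 6 links.

6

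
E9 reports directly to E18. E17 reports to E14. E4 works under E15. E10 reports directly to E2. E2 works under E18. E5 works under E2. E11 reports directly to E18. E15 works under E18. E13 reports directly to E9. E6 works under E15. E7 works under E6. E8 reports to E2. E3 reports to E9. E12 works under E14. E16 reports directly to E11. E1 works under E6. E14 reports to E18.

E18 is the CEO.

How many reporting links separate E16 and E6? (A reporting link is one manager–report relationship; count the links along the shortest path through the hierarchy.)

E16 is 2 levels below E18, and E6 is 2 levels below E18 (their lowest common manager). The shortest path runs up from E16 to E18 and back down to E6: 2 + 2 = 4 links.

4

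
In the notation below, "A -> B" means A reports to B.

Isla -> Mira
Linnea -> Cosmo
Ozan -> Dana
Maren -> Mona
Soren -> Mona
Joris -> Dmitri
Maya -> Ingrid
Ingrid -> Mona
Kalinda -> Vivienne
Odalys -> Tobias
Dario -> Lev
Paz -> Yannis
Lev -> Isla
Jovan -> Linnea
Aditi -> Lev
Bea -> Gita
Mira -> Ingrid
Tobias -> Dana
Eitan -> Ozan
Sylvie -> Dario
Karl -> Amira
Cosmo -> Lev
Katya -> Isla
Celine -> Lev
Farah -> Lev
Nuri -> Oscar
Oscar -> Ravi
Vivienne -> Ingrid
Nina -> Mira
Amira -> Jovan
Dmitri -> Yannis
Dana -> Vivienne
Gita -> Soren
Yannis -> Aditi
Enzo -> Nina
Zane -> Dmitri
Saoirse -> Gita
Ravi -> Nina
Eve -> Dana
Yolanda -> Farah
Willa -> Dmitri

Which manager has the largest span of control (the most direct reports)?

Direct-report counts: Mona has 3; Soren has 1; Gita has 2; Ingrid has 3; Vivienne has 2; Dana has 3; Tobias has 1; Ozan has 1; Mira has 2; Nina has 2; Ravi has 1; Oscar has 1; Isla has 2; Lev has 5; Aditi has 1; Yannis has 2; Dmitri has 3; Farah has 1; Cosmo has 1; Linnea has 1; Jovan has 1; Amira has 1; Dario has 1. The largest is 5, held by Lev.

Lev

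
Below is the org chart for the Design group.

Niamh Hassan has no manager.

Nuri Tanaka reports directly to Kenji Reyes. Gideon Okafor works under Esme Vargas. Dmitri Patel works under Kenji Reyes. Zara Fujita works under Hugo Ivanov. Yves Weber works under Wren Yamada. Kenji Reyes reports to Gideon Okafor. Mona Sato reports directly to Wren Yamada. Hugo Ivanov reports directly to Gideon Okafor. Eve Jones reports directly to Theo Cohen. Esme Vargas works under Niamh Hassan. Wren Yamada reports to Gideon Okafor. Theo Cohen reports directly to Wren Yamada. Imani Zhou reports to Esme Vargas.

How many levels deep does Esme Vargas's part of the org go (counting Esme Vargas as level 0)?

4

The longest chain under Esme Vargas runs Esme Vargas → Gideon Okafor → Wren Yamada → Theo Cohen → Eve Jones, which is 4 levels below Esme Vargas.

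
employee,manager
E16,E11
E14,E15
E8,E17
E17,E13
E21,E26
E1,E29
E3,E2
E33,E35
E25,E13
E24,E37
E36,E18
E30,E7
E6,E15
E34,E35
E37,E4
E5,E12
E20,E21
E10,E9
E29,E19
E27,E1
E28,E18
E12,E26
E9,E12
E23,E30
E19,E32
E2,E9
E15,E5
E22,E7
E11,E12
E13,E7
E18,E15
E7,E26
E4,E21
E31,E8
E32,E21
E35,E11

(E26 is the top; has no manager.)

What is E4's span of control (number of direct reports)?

1

E4 directly manages E37. That is 1 direct report.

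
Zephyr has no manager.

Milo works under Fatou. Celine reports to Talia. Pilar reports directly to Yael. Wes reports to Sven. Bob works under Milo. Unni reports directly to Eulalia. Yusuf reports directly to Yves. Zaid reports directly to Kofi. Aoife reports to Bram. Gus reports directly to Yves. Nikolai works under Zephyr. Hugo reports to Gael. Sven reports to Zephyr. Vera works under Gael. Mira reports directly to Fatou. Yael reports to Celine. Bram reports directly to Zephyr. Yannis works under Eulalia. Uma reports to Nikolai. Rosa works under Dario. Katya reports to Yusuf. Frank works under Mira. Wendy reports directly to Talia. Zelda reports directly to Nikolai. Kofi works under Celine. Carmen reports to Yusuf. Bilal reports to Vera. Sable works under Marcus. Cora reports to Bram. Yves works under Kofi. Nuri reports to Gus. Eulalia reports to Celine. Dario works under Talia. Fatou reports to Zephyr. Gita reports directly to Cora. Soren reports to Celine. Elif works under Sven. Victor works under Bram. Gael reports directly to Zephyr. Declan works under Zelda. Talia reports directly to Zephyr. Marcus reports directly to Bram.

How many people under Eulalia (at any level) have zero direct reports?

The people in Eulalia's organization with no one reporting to them are Unni, Yannis. That is 2.

2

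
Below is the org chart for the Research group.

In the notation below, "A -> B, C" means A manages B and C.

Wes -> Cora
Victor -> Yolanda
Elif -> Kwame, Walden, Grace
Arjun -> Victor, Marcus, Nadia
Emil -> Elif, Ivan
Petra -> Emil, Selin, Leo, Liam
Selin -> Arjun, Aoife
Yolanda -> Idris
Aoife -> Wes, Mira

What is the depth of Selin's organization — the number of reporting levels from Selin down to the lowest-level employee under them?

4

The longest chain under Selin runs Selin → Arjun → Victor → Yolanda → Idris, which is 4 levels below Selin.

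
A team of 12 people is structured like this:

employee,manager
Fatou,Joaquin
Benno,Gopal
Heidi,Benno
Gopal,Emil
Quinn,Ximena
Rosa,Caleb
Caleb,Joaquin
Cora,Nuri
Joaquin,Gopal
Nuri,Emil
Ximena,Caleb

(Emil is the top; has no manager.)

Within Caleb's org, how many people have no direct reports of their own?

2

The people in Caleb's organization with no one reporting to them are Rosa, Quinn. That is 2.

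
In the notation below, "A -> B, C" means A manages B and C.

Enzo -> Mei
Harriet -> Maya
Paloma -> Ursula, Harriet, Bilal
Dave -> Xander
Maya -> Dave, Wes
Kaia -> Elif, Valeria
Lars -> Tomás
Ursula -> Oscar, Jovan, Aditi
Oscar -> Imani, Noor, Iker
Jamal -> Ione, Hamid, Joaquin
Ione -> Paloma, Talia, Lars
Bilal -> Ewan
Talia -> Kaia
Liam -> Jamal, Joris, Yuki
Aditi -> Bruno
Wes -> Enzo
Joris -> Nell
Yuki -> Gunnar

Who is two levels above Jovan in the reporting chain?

Jovan reports to Ursula, and Ursula reports to Paloma. So Jovan's skip-level manager is Paloma.

Paloma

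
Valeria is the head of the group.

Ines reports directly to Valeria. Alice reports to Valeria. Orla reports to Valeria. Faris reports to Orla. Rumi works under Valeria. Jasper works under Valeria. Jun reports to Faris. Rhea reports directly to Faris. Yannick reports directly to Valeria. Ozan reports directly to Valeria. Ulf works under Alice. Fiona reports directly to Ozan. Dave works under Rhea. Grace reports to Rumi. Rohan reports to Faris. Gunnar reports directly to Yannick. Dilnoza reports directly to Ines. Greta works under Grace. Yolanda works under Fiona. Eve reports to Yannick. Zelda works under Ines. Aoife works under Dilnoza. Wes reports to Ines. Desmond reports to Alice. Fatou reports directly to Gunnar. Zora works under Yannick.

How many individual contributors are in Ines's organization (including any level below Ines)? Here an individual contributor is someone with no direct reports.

The people in Ines's organization with no one reporting to them are Wes, Zelda, Aoife. That is 3.

3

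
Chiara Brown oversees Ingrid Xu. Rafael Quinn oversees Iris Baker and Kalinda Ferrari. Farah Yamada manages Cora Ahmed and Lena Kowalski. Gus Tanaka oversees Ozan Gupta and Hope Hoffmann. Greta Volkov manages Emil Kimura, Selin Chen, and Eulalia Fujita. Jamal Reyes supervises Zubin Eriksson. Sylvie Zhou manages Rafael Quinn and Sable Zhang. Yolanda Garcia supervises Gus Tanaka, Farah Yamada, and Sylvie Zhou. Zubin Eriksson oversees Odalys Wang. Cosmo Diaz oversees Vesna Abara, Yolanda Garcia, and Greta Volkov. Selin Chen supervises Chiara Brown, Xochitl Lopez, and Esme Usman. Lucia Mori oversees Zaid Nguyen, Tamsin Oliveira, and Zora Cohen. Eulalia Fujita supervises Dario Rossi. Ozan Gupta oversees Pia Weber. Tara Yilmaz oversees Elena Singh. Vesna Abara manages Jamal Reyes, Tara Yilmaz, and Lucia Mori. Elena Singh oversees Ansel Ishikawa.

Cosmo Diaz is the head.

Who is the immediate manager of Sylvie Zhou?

Sylvie Zhou reports directly to Yolanda Garcia.

Yolanda Garcia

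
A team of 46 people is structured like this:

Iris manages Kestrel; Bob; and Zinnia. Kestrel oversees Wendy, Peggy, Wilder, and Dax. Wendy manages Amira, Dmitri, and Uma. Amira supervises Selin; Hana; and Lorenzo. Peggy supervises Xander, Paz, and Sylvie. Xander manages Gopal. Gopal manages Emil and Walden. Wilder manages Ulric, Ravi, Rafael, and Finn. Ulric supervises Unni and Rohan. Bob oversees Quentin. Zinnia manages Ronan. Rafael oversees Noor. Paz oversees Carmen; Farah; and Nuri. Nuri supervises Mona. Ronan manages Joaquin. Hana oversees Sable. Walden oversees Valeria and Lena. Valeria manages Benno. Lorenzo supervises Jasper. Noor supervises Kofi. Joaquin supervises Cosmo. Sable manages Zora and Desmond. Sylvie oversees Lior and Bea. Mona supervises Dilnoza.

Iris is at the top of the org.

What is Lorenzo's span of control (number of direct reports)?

Lorenzo directly manages Jasper. That is 1 direct report.

1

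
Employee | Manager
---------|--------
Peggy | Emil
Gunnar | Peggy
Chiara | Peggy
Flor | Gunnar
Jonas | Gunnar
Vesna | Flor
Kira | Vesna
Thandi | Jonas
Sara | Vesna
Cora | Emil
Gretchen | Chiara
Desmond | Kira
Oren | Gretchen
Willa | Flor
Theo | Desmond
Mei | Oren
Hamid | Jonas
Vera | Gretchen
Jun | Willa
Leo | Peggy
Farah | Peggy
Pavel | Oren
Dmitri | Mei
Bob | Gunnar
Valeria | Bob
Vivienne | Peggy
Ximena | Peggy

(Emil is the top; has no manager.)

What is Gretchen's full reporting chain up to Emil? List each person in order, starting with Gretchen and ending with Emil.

Gretchen reports to Chiara. Chiara reports to Peggy. Peggy reports to Emil. Emil is at the top.

Gretchen -> Chiara -> Peggy -> Emil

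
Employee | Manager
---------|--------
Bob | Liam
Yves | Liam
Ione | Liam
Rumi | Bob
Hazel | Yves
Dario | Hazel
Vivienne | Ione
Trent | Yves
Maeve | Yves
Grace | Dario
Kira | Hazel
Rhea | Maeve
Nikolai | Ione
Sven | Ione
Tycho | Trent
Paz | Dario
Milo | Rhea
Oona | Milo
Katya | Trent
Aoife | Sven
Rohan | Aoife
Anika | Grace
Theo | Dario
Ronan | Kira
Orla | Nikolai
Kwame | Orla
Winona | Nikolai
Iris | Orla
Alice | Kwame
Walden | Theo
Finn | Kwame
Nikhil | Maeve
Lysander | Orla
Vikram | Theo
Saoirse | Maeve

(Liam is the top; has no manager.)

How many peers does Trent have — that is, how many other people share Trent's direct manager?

Trent reports to Yves. Yves's other direct reports are Hazel, Maeve — 2 peers.

2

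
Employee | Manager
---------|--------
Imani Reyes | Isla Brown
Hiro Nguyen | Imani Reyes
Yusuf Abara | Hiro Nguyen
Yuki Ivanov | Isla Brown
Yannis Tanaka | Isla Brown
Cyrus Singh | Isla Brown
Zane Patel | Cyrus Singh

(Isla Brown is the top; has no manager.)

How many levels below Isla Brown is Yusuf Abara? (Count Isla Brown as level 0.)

3

Chain from Yusuf Abara up to Isla Brown: Yusuf Abara → Hiro Nguyen → Imani Reyes → Isla Brown. That is 3 steps up, so Yusuf Abara is 3 levels below Isla Brown.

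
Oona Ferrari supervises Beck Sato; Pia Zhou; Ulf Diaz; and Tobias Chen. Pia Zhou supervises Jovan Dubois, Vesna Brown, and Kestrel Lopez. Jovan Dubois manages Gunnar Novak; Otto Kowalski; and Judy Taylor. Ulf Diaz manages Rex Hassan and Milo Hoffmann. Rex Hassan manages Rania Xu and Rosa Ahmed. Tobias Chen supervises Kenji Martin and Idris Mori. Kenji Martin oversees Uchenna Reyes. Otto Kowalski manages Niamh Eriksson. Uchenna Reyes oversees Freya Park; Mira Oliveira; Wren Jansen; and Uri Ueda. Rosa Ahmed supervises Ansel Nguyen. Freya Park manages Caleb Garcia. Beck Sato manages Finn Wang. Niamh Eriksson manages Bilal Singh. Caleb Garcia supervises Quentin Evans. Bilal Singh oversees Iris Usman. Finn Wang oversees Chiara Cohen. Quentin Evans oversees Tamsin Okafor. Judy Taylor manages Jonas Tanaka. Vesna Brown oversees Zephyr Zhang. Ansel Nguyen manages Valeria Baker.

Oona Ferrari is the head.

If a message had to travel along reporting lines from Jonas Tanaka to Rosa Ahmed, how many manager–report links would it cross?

Jonas Tanaka is 4 levels below Oona Ferrari, and Rosa Ahmed is 3 levels below Oona Ferrari (their lowest common manager). The shortest path runs up from Jonas Tanaka to Oona Ferrari and back down to Rosa Ahmed: 4 + 3 = 7 links.

7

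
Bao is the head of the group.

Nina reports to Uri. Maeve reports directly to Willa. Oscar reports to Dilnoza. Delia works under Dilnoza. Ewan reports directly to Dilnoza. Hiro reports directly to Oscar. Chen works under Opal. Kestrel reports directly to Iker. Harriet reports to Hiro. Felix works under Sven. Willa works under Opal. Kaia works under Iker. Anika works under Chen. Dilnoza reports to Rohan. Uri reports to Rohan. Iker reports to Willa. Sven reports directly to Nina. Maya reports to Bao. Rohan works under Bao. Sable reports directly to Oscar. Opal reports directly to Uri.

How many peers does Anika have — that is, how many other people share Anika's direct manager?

Anika reports to Chen, and Chen has no other direct reports. Anika has 0 peers.

0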